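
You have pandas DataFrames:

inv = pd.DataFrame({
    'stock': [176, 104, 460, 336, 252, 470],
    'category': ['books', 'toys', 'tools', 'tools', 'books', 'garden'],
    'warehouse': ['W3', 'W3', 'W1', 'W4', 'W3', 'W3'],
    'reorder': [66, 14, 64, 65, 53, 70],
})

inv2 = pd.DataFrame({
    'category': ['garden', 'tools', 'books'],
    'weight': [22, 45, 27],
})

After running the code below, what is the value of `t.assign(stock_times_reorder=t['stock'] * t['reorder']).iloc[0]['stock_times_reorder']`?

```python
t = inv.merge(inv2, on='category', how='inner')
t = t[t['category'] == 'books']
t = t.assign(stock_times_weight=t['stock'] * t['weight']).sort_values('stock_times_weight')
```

11616

merge on 'category' (how='inner') → 5 rows:
   stock category warehouse  reorder  weight
0    176    books        W3       66      27
1    460    tools        W1       64      45
2    336    tools        W4       65      45
3    252    books        W3       53      27
4    470   garden        W3       70      22
filter rows where category == 'books':
   stock category warehouse  reorder  weight
0    176    books        W3       66      27
3    252    books        W3       53      27
add column stock_times_weight = t['stock'] * t['weight']:
   stock category warehouse  reorder  weight  stock_times_weight
0    176    books        W3       66      27                4752
3    252    books        W3       53      27                6804
sort by stock_times_weight:
   stock category warehouse  reorder  weight  stock_times_weight
0    176    books        W3       66      27                4752
3    252    books        W3       53      27                6804
add column stock_times_reorder = t['stock'] * t['reorder']:
   stock category warehouse  reorder  weight  stock_times_weight  stock_times_reorder
0    176    books        W3       66      27                4752                11616
3    252    books        W3       53      27                6804                13356
Finally, value at position 0, column 'stock_times_reorder' = 11616.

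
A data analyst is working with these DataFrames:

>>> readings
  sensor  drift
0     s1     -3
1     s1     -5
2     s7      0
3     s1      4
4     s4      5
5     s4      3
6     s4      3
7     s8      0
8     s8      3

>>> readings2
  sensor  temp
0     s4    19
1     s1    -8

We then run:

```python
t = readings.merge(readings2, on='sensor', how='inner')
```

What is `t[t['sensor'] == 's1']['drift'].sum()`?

-4

merge on 'sensor' (how='inner') → 6 rows:
  sensor  drift  temp
0     s1     -3    -8
1     s1     -5    -8
2     s1      4    -8
3     s4      5    19
4     s4      3    19
5     s4      3    19
filter rows where sensor == 's1':
  sensor  drift  temp
0     s1     -3    -8
1     s1     -5    -8
2     s1      4    -8
Finally, sum of column 'drift' = -4.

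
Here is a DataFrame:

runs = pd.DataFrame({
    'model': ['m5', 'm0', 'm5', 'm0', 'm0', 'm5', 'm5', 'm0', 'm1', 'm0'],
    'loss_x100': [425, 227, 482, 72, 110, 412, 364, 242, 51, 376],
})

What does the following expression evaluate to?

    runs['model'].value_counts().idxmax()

value_counts of model:
model
m0    5
m5    4
m1    1
Name: count, dtype: int64
Then the label with the largest value: m0

m0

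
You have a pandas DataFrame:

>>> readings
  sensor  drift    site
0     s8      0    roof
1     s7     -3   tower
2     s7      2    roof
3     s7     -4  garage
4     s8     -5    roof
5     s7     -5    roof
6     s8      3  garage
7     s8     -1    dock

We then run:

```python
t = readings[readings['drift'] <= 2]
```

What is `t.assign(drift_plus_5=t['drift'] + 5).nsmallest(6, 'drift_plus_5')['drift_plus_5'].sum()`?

filter rows where drift <= 2:
  sensor  drift    site
0     s8      0    roof
1     s7     -3   tower
2     s7      2    roof
3     s7     -4  garage
4     s8     -5    roof
5     s7     -5    roof
7     s8     -1    dock
add column drift_plus_5 = t['drift'] + 5:
  sensor  drift    site  drift_plus_5
0     s8      0    roof             5
1     s7     -3   tower             2
2     s7      2    roof             7
3     s7     -4  garage             1
4     s8     -5    roof             0
5     s7     -5    roof             0
7     s8     -1    dock             4
take 6 rows with smallest drift_plus_5:
  sensor  drift    site  drift_plus_5
4     s8     -5    roof             0
5     s7     -5    roof             0
3     s7     -4  garage             1
1     s7     -3   tower             2
7     s8     -1    dock             4
0     s8      0    roof             5
So sum() = 12.

12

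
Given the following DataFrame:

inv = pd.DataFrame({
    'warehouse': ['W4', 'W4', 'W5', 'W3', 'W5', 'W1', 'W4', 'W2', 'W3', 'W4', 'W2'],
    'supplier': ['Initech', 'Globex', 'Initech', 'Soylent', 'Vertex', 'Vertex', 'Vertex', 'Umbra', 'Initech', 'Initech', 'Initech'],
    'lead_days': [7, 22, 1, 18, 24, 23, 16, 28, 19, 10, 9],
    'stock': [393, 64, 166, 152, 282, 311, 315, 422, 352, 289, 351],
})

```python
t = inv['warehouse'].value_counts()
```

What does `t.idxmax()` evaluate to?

W4

value_counts of warehouse:
warehouse
W4    4
W5    2
W3    2
W2    2
W1    1
Name: count, dtype: int64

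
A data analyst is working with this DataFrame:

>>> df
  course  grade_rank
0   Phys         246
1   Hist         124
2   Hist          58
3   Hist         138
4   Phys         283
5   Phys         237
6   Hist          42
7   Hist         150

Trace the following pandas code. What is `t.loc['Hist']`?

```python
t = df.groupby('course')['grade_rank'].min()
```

42

group by course, min of grade_rank:
course
Hist     42
Phys    237
Name: grade_rank, dtype: int64
The value at index 'Hist' is 42.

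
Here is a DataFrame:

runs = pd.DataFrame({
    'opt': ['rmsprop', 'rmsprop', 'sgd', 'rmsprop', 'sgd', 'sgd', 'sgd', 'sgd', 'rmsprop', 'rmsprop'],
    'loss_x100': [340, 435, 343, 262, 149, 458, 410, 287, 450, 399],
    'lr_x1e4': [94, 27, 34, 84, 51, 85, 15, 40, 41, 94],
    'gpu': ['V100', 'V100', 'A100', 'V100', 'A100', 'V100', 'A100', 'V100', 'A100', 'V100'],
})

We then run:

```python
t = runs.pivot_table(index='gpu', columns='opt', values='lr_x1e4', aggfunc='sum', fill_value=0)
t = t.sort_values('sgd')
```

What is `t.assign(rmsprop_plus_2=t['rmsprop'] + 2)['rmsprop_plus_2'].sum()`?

344

pivot: rows=gpu, cols=opt, sum(lr_x1e4):
opt   rmsprop  sgd
gpu               
A100       41  100
V100      299  125
sort by sgd:
opt   rmsprop  sgd
gpu               
A100       41  100
V100      299  125
add column rmsprop_plus_2 = t['rmsprop'] + 2:
opt   rmsprop  sgd  rmsprop_plus_2
gpu                               
A100       41  100              43
V100      299  125             301
The sum of column 'rmsprop_plus_2' is 344.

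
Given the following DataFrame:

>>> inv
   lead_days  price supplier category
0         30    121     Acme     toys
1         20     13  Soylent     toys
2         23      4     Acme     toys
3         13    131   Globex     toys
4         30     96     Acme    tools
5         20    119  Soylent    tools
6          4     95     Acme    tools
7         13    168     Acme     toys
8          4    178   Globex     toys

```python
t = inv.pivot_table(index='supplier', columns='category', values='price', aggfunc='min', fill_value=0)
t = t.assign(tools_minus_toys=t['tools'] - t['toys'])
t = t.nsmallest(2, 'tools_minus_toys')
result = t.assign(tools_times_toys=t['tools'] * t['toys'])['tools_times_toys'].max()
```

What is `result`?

380

pivot: rows=supplier, cols=category, min(price):
category  tools  toys
supplier             
Acme         95     4
Globex        0   131
Soylent     119    13
add column tools_minus_toys = t['tools'] - t['toys']:
category  tools  toys  tools_minus_toys
supplier                               
Acme         95     4                91
Globex        0   131              -131
Soylent     119    13               106
take 2 rows with smallest tools_minus_toys:
category  tools  toys  tools_minus_toys
supplier                               
Globex        0   131              -131
Acme         95     4                91
add column tools_times_toys = t['tools'] * t['toys']:
category  tools  toys  tools_minus_toys  tools_times_toys
supplier                                                 
Globex        0   131              -131                 0
Acme         95     4                91               380
The max of column 'tools_times_toys' is 380.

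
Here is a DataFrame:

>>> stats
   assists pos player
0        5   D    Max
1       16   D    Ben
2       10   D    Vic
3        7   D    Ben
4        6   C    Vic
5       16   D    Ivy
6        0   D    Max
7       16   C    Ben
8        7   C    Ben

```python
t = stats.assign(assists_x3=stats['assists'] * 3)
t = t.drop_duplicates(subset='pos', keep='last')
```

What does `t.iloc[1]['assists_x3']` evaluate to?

add column assists_x3 = stats['assists'] * 3:
   assists pos player  assists_x3
0        5   D    Max          15
1       16   D    Ben          48
2       10   D    Vic          30
3        7   D    Ben          21
4        6   C    Vic          18
5       16   D    Ivy          48
6        0   D    Max           0
7       16   C    Ben          48
8        7   C    Ben          21
drop duplicate pos (keep=last):
   assists pos player  assists_x3
6        0   D    Max           0
8        7   C    Ben          21

21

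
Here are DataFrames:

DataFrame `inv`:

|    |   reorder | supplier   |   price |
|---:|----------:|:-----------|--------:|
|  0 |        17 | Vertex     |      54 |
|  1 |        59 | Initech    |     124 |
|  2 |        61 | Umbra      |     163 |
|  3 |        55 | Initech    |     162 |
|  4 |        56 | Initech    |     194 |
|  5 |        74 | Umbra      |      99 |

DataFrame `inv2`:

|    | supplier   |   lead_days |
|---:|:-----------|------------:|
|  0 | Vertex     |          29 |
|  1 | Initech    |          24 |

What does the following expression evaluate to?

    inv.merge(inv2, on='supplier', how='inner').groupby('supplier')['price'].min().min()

54

merge on 'supplier' (how='inner') → 4 rows:
   reorder supplier  price  lead_days
0       17   Vertex     54         29
1       59  Initech    124         24
2       55  Initech    162         24
3       56  Initech    194         24
group by supplier, min of price:
supplier
Initech    124
Vertex      54
Name: price, dtype: int64
Then the min of the resulting series: 54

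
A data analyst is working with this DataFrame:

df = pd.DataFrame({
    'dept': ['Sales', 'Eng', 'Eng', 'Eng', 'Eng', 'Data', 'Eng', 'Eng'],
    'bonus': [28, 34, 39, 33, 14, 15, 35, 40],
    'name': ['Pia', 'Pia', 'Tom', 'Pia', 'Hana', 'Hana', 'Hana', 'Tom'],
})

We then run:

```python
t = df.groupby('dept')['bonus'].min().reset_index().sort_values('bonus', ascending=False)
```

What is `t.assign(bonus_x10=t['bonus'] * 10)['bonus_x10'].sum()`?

group by dept, min of bonus:
dept
Data     15
Eng      14
Sales    28
Name: bonus, dtype: int64
reset_index():
    dept  bonus
0   Data     15
1    Eng     14
2  Sales     28
sort by bonus descending:
    dept  bonus
2  Sales     28
0   Data     15
1    Eng     14
add column bonus_x10 = t['bonus'] * 10:
    dept  bonus  bonus_x10
2  Sales     28        280
0   Data     15        150
1    Eng     14        140
So sum() = 570.

570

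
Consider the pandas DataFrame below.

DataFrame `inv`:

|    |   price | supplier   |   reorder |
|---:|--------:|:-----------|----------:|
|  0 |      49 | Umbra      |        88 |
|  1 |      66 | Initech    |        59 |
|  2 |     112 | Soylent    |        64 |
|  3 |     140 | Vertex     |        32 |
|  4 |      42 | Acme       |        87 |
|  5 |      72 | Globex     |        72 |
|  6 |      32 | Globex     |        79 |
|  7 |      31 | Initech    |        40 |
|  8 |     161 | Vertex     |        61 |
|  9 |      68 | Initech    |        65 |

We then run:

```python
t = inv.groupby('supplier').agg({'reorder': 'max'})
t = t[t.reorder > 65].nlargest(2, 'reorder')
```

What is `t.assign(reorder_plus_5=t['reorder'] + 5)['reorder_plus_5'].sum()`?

group by supplier, max of reorder:
          reorder
supplier         
Acme           87
Globex         79
Initech        65
Soylent        64
Umbra          88
Vertex         61
filter rows where reorder > 65:
          reorder
supplier         
Acme           87
Globex         79
Umbra          88
take 2 rows with largest reorder:
          reorder
supplier         
Umbra          88
Acme           87
add column reorder_plus_5 = t['reorder'] + 5:
          reorder  reorder_plus_5
supplier                         
Umbra          88              93
Acme           87              92

185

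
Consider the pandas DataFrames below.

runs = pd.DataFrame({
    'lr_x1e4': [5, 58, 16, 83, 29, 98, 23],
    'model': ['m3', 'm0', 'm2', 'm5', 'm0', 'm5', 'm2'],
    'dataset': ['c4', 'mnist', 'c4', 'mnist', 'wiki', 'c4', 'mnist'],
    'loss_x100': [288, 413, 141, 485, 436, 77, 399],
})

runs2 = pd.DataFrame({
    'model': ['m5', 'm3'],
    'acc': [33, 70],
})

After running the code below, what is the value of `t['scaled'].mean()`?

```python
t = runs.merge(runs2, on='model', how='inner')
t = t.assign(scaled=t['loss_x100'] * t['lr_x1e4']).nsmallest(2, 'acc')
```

merge on 'model' (how='inner') → 3 rows:
   lr_x1e4 model dataset  loss_x100  acc
0        5    m3      c4        288   70
1       83    m5   mnist        485   33
2       98    m5      c4         77   33
add column scaled = t['loss_x100'] * t['lr_x1e4']:
   lr_x1e4 model dataset  loss_x100  acc  scaled
0        5    m3      c4        288   70    1440
1       83    m5   mnist        485   33   40255
2       98    m5      c4         77   33    7546
take 2 rows with smallest acc:
   lr_x1e4 model dataset  loss_x100  acc  scaled
1       83    m5   mnist        485   33   40255
2       98    m5      c4         77   33    7546
Then the mean of column 'scaled': 23900.5

23900.5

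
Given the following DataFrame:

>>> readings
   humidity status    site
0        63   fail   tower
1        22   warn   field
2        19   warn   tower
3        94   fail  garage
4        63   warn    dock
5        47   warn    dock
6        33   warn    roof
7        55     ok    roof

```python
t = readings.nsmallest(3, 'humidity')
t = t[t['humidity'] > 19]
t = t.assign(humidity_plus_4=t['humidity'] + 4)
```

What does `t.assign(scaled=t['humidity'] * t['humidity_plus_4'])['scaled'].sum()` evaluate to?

1793

take 3 rows with smallest humidity:
   humidity status   site
2        19   warn  tower
1        22   warn  field
6        33   warn   roof
filter rows where humidity > 19:
   humidity status   site
1        22   warn  field
6        33   warn   roof
add column humidity_plus_4 = t['humidity'] + 4:
   humidity status   site  humidity_plus_4
1        22   warn  field               26
6        33   warn   roof               37
add column scaled = t['humidity'] * t['humidity_plus_4']:
   humidity status   site  humidity_plus_4  scaled
1        22   warn  field               26     572
6        33   warn   roof               37    1221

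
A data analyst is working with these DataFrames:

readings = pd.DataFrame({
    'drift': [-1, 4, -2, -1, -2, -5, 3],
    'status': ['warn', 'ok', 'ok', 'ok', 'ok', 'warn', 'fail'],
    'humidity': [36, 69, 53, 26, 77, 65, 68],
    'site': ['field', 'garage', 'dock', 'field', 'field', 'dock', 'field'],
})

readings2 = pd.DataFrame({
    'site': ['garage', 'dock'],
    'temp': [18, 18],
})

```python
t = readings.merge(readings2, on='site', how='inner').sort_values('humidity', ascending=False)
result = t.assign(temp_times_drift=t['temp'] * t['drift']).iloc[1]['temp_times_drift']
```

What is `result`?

merge on 'site' (how='inner') → 3 rows:
   drift status  humidity    site  temp
0      4     ok        69  garage    18
1     -2     ok        53    dock    18
2     -5   warn        65    dock    18
sort by humidity descending:
   drift status  humidity    site  temp
0      4     ok        69  garage    18
2     -5   warn        65    dock    18
1     -2     ok        53    dock    18
add column temp_times_drift = t['temp'] * t['drift']:
   drift status  humidity    site  temp  temp_times_drift
0      4     ok        69  garage    18                72
2     -5   warn        65    dock    18               -90
1     -2     ok        53    dock    18               -36
The value at position 1, column 'temp_times_drift' is -90.

-90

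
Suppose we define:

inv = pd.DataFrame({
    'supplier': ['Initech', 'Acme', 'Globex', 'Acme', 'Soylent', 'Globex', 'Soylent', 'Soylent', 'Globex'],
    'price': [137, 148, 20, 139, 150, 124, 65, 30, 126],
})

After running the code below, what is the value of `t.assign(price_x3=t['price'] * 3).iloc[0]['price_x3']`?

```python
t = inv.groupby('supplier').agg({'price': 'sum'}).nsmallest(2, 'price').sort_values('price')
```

group by supplier, sum of price:
          price
supplier       
Acme        287
Globex      270
Initech     137
Soylent     245
take 2 rows with smallest price:
          price
supplier       
Initech     137
Soylent     245
sort by price:
          price
supplier       
Initech     137
Soylent     245
add column price_x3 = t['price'] * 3:
          price  price_x3
supplier                 
Initech     137       411
Soylent     245       735
So iloc[0]['price_x3'] = 411.

411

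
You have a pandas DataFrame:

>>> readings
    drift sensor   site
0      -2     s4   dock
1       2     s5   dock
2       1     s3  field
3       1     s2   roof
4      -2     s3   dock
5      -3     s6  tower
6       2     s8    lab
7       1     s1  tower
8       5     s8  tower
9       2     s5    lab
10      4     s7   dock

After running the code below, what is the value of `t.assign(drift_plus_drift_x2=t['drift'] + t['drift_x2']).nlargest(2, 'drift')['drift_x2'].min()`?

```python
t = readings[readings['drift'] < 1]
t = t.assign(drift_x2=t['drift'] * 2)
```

-4

filter rows where drift < 1:
   drift sensor   site
0     -2     s4   dock
4     -2     s3   dock
5     -3     s6  tower
add column drift_x2 = t['drift'] * 2:
   drift sensor   site  drift_x2
0     -2     s4   dock        -4
4     -2     s3   dock        -4
5     -3     s6  tower        -6
add column drift_plus_drift_x2 = t['drift'] + t['drift_x2']:
   drift sensor   site  drift_x2  drift_plus_drift_x2
0     -2     s4   dock        -4                   -6
4     -2     s3   dock        -4                   -6
5     -3     s6  tower        -6                   -9
take 2 rows with largest drift:
   drift sensor  site  drift_x2  drift_plus_drift_x2
0     -2     s4  dock        -4                   -6
4     -2     s3  dock        -4                   -6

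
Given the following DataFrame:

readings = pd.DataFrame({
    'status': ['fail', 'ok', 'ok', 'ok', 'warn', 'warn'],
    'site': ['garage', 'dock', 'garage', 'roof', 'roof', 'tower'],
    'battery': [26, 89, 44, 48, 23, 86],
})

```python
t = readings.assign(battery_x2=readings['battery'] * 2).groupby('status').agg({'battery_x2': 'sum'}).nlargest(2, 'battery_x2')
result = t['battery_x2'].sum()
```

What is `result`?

580

add column battery_x2 = readings['battery'] * 2:
  status    site  battery  battery_x2
0   fail  garage       26          52
1     ok    dock       89         178
2     ok  garage       44          88
3     ok    roof       48          96
4   warn    roof       23          46
5   warn   tower       86         172
group by status, sum of battery_x2:
        battery_x2
status            
fail            52
ok             362
warn           218
take 2 rows with largest battery_x2:
        battery_x2
status            
ok             362
warn           218
sum of column 'battery_x2' → 580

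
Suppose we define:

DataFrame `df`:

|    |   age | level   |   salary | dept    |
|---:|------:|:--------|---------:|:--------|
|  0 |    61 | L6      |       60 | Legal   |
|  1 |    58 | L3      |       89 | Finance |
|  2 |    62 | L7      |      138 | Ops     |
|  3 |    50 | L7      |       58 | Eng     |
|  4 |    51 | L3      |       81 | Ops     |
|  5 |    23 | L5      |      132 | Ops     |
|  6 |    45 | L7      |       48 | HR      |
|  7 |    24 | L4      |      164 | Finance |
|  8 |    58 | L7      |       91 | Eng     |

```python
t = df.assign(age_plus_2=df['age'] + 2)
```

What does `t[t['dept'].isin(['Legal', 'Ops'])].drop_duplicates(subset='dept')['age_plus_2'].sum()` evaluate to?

add column age_plus_2 = df['age'] + 2:
   age level  salary     dept  age_plus_2
0   61    L6      60    Legal          63
1   58    L3      89  Finance          60
2   62    L7     138      Ops          64
3   50    L7      58      Eng          52
4   51    L3      81      Ops          53
5   23    L5     132      Ops          25
6   45    L7      48       HR          47
7   24    L4     164  Finance          26
8   58    L7      91      Eng          60
filter rows where dept in ['Legal', 'Ops']:
   age level  salary   dept  age_plus_2
0   61    L6      60  Legal          63
2   62    L7     138    Ops          64
4   51    L3      81    Ops          53
5   23    L5     132    Ops          25
drop duplicate dept (keep=first):
   age level  salary   dept  age_plus_2
0   61    L6      60  Legal          63
2   62    L7     138    Ops          64

127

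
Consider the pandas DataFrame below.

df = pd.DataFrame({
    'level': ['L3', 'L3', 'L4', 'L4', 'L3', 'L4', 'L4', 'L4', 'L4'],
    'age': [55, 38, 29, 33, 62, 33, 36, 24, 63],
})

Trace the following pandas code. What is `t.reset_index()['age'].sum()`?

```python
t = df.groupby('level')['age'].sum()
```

373

group by level, sum of age:
level
L3    155
L4    218
Name: age, dtype: int64
reset_index():
  level  age
0    L3  155
1    L4  218
Taking the sum of column 'age' gives 373.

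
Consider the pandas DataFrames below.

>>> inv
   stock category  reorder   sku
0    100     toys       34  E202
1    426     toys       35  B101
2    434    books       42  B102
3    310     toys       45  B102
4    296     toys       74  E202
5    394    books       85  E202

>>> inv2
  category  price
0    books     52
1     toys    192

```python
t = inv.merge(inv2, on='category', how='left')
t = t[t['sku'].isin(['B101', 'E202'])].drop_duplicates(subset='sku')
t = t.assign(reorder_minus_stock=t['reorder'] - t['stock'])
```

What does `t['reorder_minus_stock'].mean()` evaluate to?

-228.5

merge on 'category' (how='left') → 6 rows:
   stock category  reorder   sku  price
0    100     toys       34  E202    192
1    426     toys       35  B101    192
2    434    books       42  B102     52
3    310     toys       45  B102    192
4    296     toys       74  E202    192
5    394    books       85  E202     52
filter rows where sku in ['B101', 'E202']:
   stock category  reorder   sku  price
0    100     toys       34  E202    192
1    426     toys       35  B101    192
4    296     toys       74  E202    192
5    394    books       85  E202     52
drop duplicate sku (keep=first):
   stock category  reorder   sku  price
0    100     toys       34  E202    192
1    426     toys       35  B101    192
add column reorder_minus_stock = t['reorder'] - t['stock']:
   stock category  reorder   sku  price  reorder_minus_stock
0    100     toys       34  E202    192                  -66
1    426     toys       35  B101    192                 -391
mean of column 'reorder_minus_stock' → -228.5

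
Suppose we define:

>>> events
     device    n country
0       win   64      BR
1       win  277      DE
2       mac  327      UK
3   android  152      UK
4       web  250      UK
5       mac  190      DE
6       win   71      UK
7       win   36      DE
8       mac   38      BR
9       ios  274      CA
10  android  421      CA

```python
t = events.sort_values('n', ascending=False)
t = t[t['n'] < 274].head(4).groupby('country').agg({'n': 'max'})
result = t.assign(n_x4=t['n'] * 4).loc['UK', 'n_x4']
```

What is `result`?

1000

sort by n descending:
     device    n country
10  android  421      CA
2       mac  327      UK
1       win  277      DE
9       ios  274      CA
4       web  250      UK
5       mac  190      DE
3   android  152      UK
6       win   71      UK
0       win   64      BR
8       mac   38      BR
7       win   36      DE
filter rows where n < 274:
    device    n country
4      web  250      UK
5      mac  190      DE
3  android  152      UK
6      win   71      UK
0      win   64      BR
8      mac   38      BR
7      win   36      DE
take first 4 rows:
    device    n country
4      web  250      UK
5      mac  190      DE
3  android  152      UK
6      win   71      UK
group by country, max of n:
           n
country     
DE       190
UK       250
add column n_x4 = t['n'] * 4:
           n  n_x4
country           
DE       190   760
UK       250  1000
Taking the value at row 'UK', column 'n_x4' gives 1000.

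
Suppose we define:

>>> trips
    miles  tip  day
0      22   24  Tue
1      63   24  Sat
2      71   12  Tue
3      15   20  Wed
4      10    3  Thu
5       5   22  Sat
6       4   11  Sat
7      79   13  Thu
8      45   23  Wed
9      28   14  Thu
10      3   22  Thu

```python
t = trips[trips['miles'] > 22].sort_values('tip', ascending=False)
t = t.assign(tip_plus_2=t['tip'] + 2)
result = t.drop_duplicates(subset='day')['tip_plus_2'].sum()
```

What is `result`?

filter rows where miles > 22:
   miles  tip  day
1     63   24  Sat
2     71   12  Tue
7     79   13  Thu
8     45   23  Wed
9     28   14  Thu
sort by tip descending:
   miles  tip  day
1     63   24  Sat
8     45   23  Wed
9     28   14  Thu
7     79   13  Thu
2     71   12  Tue
add column tip_plus_2 = t['tip'] + 2:
   miles  tip  day  tip_plus_2
1     63   24  Sat          26
8     45   23  Wed          25
9     28   14  Thu          16
7     79   13  Thu          15
2     71   12  Tue          14
drop duplicate day (keep=first):
   miles  tip  day  tip_plus_2
1     63   24  Sat          26
8     45   23  Wed          25
9     28   14  Thu          16
2     71   12  Tue          14

81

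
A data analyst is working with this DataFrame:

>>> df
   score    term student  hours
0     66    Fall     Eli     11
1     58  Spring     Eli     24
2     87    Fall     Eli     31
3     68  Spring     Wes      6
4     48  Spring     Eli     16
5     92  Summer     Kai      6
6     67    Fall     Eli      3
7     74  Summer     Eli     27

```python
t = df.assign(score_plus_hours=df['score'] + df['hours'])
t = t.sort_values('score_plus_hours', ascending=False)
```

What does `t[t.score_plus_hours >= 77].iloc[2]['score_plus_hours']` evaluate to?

98

add column score_plus_hours = df['score'] + df['hours']:
   score    term student  hours  score_plus_hours
0     66    Fall     Eli     11                77
1     58  Spring     Eli     24                82
2     87    Fall     Eli     31               118
3     68  Spring     Wes      6                74
4     48  Spring     Eli     16                64
5     92  Summer     Kai      6                98
6     67    Fall     Eli      3                70
7     74  Summer     Eli     27               101
sort by score_plus_hours descending:
   score    term student  hours  score_plus_hours
2     87    Fall     Eli     31               118
7     74  Summer     Eli     27               101
5     92  Summer     Kai      6                98
1     58  Spring     Eli     24                82
0     66    Fall     Eli     11                77
3     68  Spring     Wes      6                74
6     67    Fall     Eli      3                70
4     48  Spring     Eli     16                64
filter rows where score_plus_hours >= 77:
   score    term student  hours  score_plus_hours
2     87    Fall     Eli     31               118
7     74  Summer     Eli     27               101
5     92  Summer     Kai      6                98
1     58  Spring     Eli     24                82
0     66    Fall     Eli     11                77
Hence 98.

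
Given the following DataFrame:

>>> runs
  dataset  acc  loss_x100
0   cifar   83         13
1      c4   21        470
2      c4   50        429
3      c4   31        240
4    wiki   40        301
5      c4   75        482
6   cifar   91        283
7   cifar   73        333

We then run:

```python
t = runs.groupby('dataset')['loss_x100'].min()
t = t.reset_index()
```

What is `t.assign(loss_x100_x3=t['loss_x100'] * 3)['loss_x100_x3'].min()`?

39

group by dataset, min of loss_x100:
dataset
c4       240
cifar     13
wiki     301
Name: loss_x100, dtype: int64
reset_index():
  dataset  loss_x100
0      c4        240
1   cifar         13
2    wiki        301
add column loss_x100_x3 = t['loss_x100'] * 3:
  dataset  loss_x100  loss_x100_x3
0      c4        240           720
1   cifar         13            39
2    wiki        301           903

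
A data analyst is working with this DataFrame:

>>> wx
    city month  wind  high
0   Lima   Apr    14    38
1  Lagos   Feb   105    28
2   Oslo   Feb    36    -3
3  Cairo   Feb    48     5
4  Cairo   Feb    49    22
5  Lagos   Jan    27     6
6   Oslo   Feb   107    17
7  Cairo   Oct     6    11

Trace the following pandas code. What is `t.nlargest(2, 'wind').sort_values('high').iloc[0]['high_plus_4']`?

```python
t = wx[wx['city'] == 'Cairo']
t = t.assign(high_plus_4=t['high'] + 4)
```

9

filter rows where city == 'Cairo':
    city month  wind  high
3  Cairo   Feb    48     5
4  Cairo   Feb    49    22
7  Cairo   Oct     6    11
add column high_plus_4 = t['high'] + 4:
    city month  wind  high  high_plus_4
3  Cairo   Feb    48     5            9
4  Cairo   Feb    49    22           26
7  Cairo   Oct     6    11           15
take 2 rows with largest wind:
    city month  wind  high  high_plus_4
4  Cairo   Feb    49    22           26
3  Cairo   Feb    48     5            9
sort by high:
    city month  wind  high  high_plus_4
3  Cairo   Feb    48     5            9
4  Cairo   Feb    49    22           26
Reading off the value at position 0, column 'high_plus_4', we get 9.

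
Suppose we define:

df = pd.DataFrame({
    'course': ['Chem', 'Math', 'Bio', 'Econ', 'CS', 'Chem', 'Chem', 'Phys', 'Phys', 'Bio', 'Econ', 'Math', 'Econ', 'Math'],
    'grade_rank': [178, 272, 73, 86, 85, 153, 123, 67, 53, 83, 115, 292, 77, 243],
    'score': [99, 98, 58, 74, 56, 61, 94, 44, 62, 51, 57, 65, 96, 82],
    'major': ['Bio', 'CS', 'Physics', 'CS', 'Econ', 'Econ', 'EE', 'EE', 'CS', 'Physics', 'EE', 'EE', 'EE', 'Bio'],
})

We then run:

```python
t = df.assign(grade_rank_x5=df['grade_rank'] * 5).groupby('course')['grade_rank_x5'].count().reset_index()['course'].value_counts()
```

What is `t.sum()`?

add column grade_rank_x5 = df['grade_rank'] * 5:
   course  grade_rank  score    major  grade_rank_x5
0    Chem         178     99      Bio            890
1    Math         272     98       CS           1360
2     Bio          73     58  Physics            365
3    Econ          86     74       CS            430
4      CS          85     56     Econ            425
5    Chem         153     61     Econ            765
6    Chem         123     94       EE            615
7    Phys          67     44       EE            335
8    Phys          53     62       CS            265
9     Bio          83     51  Physics            415
10   Econ         115     57       EE            575
11   Math         292     65       EE           1460
12   Econ          77     96       EE            385
13   Math         243     82      Bio           1215
group by course, count of grade_rank_x5:
course
Bio     2
CS      1
Chem    3
Econ    3
Math    3
Phys    2
Name: grade_rank_x5, dtype: int64
reset_index():
  course  grade_rank_x5
0    Bio              2
1     CS              1
2   Chem              3
3   Econ              3
4   Math              3
5   Phys              2
value_counts of course:
course
Bio     1
CS      1
Chem    1
Econ    1
Math    1
Phys    1
Name: count, dtype: int64

6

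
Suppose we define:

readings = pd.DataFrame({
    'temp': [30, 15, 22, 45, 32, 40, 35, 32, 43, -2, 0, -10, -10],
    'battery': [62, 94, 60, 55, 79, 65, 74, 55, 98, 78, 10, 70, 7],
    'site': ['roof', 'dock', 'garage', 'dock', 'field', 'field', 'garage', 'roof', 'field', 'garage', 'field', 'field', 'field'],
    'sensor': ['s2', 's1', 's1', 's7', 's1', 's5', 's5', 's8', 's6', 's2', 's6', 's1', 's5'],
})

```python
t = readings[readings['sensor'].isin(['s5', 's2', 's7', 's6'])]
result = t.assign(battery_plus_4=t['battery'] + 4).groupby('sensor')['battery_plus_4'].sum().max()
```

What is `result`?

filter rows where sensor in ['s5', 's2', 's7', 's6']:
    temp  battery    site sensor
0     30       62    roof     s2
3     45       55    dock     s7
5     40       65   field     s5
6     35       74  garage     s5
8     43       98   field     s6
9     -2       78  garage     s2
10     0       10   field     s6
12   -10        7   field     s5
add column battery_plus_4 = t['battery'] + 4:
    temp  battery    site sensor  battery_plus_4
0     30       62    roof     s2              66
3     45       55    dock     s7              59
5     40       65   field     s5              69
6     35       74  garage     s5              78
8     43       98   field     s6             102
9     -2       78  garage     s2              82
10     0       10   field     s6              14
12   -10        7   field     s5              11
group by sensor, sum of battery_plus_4:
sensor
s2    148
s5    158
s6    116
s7     59
Name: battery_plus_4, dtype: int64
So max() = 158.

158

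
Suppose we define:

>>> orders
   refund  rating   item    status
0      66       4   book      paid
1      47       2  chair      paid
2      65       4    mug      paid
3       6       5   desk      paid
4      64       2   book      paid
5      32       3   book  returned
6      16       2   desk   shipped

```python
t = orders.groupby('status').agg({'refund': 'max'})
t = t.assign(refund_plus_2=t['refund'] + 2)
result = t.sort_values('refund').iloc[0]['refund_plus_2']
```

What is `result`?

18

group by status, max of refund:
          refund
status          
paid          66
returned      32
shipped       16
add column refund_plus_2 = t['refund'] + 2:
          refund  refund_plus_2
status                         
paid          66             68
returned      32             34
shipped       16             18
sort by refund:
          refund  refund_plus_2
status                         
shipped       16             18
returned      32             34
paid          66             68
Taking the value at position 0, column 'refund_plus_2' gives 18.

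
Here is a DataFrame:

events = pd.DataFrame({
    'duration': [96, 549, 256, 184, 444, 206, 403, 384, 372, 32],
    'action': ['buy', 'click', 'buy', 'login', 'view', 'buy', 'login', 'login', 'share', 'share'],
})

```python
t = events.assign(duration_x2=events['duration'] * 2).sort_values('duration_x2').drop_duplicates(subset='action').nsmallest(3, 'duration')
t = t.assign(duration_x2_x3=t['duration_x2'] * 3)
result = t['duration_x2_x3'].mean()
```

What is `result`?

624.0

add column duration_x2 = events['duration'] * 2:
   duration action  duration_x2
0        96    buy          192
1       549  click         1098
2       256    buy          512
3       184  login          368
4       444   view          888
5       206    buy          412
6       403  login          806
7       384  login          768
8       372  share          744
9        32  share           64
sort by duration_x2:
   duration action  duration_x2
9        32  share           64
0        96    buy          192
3       184  login          368
5       206    buy          412
2       256    buy          512
8       372  share          744
7       384  login          768
6       403  login          806
4       444   view          888
1       549  click         1098
drop duplicate action (keep=first):
   duration action  duration_x2
9        32  share           64
0        96    buy          192
3       184  login          368
4       444   view          888
1       549  click         1098
take 3 rows with smallest duration:
   duration action  duration_x2
9        32  share           64
0        96    buy          192
3       184  login          368
add column duration_x2_x3 = t['duration_x2'] * 3:
   duration action  duration_x2  duration_x2_x3
9        32  share           64             192
0        96    buy          192             576
3       184  login          368            1104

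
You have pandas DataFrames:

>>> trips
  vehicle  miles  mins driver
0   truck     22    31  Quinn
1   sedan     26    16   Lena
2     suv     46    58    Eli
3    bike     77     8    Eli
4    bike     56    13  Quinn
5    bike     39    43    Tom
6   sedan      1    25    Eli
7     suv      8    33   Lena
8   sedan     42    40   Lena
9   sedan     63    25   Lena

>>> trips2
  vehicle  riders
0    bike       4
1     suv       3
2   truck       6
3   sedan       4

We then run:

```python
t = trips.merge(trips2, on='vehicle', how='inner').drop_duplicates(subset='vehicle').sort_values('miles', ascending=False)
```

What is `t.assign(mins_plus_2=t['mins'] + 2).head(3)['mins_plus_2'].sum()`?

88

merge on 'vehicle' (how='inner') → 10 rows:
  vehicle  miles  mins driver  riders
0   truck     22    31  Quinn       6
1   sedan     26    16   Lena       4
2     suv     46    58    Eli       3
3    bike     77     8    Eli       4
4    bike     56    13  Quinn       4
5    bike     39    43    Tom       4
6   sedan      1    25    Eli       4
7     suv      8    33   Lena       3
8   sedan     42    40   Lena       4
9   sedan     63    25   Lena       4
drop duplicate vehicle (keep=first):
  vehicle  miles  mins driver  riders
0   truck     22    31  Quinn       6
1   sedan     26    16   Lena       4
2     suv     46    58    Eli       3
3    bike     77     8    Eli       4
sort by miles descending:
  vehicle  miles  mins driver  riders
3    bike     77     8    Eli       4
2     suv     46    58    Eli       3
1   sedan     26    16   Lena       4
0   truck     22    31  Quinn       6
add column mins_plus_2 = t['mins'] + 2:
  vehicle  miles  mins driver  riders  mins_plus_2
3    bike     77     8    Eli       4           10
2     suv     46    58    Eli       3           60
1   sedan     26    16   Lena       4           18
0   truck     22    31  Quinn       6           33
take first 3 rows:
  vehicle  miles  mins driver  riders  mins_plus_2
3    bike     77     8    Eli       4           10
2     suv     46    58    Eli       3           60
1   sedan     26    16   Lena       4           18
Hence 88.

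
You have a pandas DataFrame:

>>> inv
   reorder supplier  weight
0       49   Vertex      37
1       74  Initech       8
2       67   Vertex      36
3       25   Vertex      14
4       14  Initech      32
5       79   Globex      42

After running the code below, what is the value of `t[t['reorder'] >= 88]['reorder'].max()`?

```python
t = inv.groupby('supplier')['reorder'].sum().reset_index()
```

141

group by supplier, sum of reorder:
supplier
Globex      79
Initech     88
Vertex     141
Name: reorder, dtype: int64
reset_index():
  supplier  reorder
0   Globex       79
1  Initech       88
2   Vertex      141
filter rows where reorder >= 88:
  supplier  reorder
1  Initech       88
2   Vertex      141
max of column 'reorder' → 141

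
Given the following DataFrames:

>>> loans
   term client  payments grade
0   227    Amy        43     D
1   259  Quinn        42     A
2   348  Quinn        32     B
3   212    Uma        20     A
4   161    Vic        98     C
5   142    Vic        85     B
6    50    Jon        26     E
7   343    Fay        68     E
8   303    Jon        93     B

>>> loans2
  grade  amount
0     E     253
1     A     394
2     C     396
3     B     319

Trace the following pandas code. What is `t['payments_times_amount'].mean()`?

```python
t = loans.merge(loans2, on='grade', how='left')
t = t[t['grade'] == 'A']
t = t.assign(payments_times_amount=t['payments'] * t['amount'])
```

12214.0

merge on 'grade' (how='left') → 9 rows:
   term client  payments grade  amount
0   227    Amy        43     D     NaN
1   259  Quinn        42     A   394.0
2   348  Quinn        32     B   319.0
3   212    Uma        20     A   394.0
4   161    Vic        98     C   396.0
5   142    Vic        85     B   319.0
6    50    Jon        26     E   253.0
7   343    Fay        68     E   253.0
8   303    Jon        93     B   319.0
filter rows where grade == 'A':
   term client  payments grade  amount
1   259  Quinn        42     A   394.0
3   212    Uma        20     A   394.0
add column payments_times_amount = t['payments'] * t['amount']:
   term client  payments grade  amount  payments_times_amount
1   259  Quinn        42     A   394.0                16548.0
3   212    Uma        20     A   394.0                 7880.0
So mean() = 12214.0.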